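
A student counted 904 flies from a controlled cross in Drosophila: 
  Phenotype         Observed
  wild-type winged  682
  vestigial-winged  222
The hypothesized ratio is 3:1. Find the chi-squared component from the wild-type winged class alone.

The 3:1 ratio has 4 parts, so with N = 904 the expected counts are:
  wild-type winged: 904 × 3/4 = 678
  vestigial-winged: 904 × 1/4 = 226
Contribution of wild-type winged: (682 − 678)² / 678 = 0.0236

0.024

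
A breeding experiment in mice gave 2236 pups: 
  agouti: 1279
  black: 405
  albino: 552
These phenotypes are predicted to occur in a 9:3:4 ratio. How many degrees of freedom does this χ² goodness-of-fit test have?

2

A goodness-of-fit test with 3 phenotype classes has df = 3 − 1 = 2.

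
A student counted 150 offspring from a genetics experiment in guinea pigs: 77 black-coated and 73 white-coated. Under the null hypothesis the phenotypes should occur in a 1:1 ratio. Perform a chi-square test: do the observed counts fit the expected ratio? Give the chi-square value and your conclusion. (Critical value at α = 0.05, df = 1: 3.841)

The 1:1 ratio has 2 parts, so with N = 150 the expected counts are:
  black-coated: 150 × 1/2 = 75
  white-coated: 150 × 1/2 = 75
χ² = Σ (O − E)² / E
  black-coated: (77 − 75)² / 75 = 0.0533
  white-coated: (73 − 75)² / 75 = 0.0533
χ² = 0.0533 + 0.0533 = 0.1066 ≈ 0.107
Degrees of freedom = 2 − 1 = 1; critical value at α = 0.05 is 3.841.
Since 0.107 < 3.841, we fail to reject the null hypothesis — the data are consistent with the 1:1 ratio.

0.107; consistent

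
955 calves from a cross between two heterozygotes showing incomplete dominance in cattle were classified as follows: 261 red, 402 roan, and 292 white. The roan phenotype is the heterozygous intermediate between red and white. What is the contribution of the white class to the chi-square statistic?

With incomplete dominance, a heterozygote × heterozygote cross gives a 1:2:1 phenotypic ratio.
Expected counts for N = 955 under a 1:2:1 ratio (total parts = 4):
  red: 955 × 1/4 = 238.75
  roan: 955 × 2/4 = 477.5
  white: 955 × 1/4 = 238.75
Contribution of white: (292 − 238.75)² / 238.75 = 11.8767

11.877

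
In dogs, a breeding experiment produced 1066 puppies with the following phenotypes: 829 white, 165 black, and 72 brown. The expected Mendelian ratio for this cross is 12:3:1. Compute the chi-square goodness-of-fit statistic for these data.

7.607

Under the 12:3:1 hypothesis (Σ ratio = 16, N = 1066):
  white: 1066 × 12/16 = 799.5
  black: 1066 × 3/16 = 199.875
  brown: 1066 × 1/16 = 66.625
χ² = Σ (O − E)² / E
  white: (829 − 799.5)² / 799.5 = 1.0885
  black: (165 − 199.875)² / 199.875 = 6.0851
  brown: (72 − 66.625)² / 66.625 = 0.4336
χ² = 1.0885 + 6.0851 + 0.4336 = 7.6072 ≈ 7.607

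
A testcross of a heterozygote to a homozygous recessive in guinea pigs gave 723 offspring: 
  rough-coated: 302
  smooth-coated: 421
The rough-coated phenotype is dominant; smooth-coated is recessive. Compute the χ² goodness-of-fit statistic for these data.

19.586

A testcross of a heterozygote (Aa × aa) gives a 1:1 phenotypic ratio.
The 1:1 ratio has 2 parts, so with N = 723 the expected counts are:
  rough-coated: 723 × 1/2 = 361.5
  smooth-coated: 723 × 1/2 = 361.5
χ² = Σ (O − E)² / E
  rough-coated: (302 − 361.5)² / 361.5 = 9.7932
  smooth-coated: (421 − 361.5)² / 361.5 = 9.7932
χ² = 9.7932 + 9.7932 = 19.5864 ≈ 19.586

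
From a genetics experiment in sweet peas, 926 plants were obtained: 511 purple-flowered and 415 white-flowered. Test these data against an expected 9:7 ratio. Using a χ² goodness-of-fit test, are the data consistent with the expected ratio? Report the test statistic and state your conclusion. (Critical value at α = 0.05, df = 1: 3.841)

0.428; consistent

Total ratio parts = 16. Expected numbers out of 926:
  purple-flowered: 926 × 9/16 = 520.875
  white-flowered: 926 × 7/16 = 405.125
χ² = Σ (O − E)² / E
  purple-flowered: (511 − 520.875)² / 520.875 = 0.1872
  white-flowered: (415 − 405.125)² / 405.125 = 0.2407
χ² = 0.1872 + 0.2407 = 0.4279 ≈ 0.428
Degrees of freedom = 2 − 1 = 1; critical value at α = 0.05 is 3.841.
Since 0.428 < 3.841, we fail to reject the null hypothesis — the data are consistent with the 9:7 ratio.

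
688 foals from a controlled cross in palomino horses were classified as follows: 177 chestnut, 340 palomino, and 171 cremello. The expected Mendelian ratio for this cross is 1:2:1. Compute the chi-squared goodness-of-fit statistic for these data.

0.198

Total ratio parts = 4. Expected numbers out of 688:
  chestnut: 688 × 1/4 = 172
  palomino: 688 × 2/4 = 344
  cremello: 688 × 1/4 = 172
χ² = Σ (O − E)² / E
  chestnut: (177 − 172)² / 172 = 0.1453
  palomino: (340 − 344)² / 344 = 0.0465
  cremello: (171 − 172)² / 172 = 0.0058
χ² = 0.1453 + 0.0465 + 0.0058 = 0.1976 ≈ 0.198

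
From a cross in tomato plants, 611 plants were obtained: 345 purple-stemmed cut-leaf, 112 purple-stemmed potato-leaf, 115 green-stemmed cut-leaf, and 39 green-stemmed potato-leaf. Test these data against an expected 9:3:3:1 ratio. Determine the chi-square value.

0.081

The 9:3:3:1 ratio has 16 parts, so with N = 611 the expected counts are:
  purple-stemmed cut-leaf: 611 × 9/16 = 343.6875
  purple-stemmed potato-leaf: 611 × 3/16 = 114.5625
  green-stemmed cut-leaf: 611 × 3/16 = 114.5625
  green-stemmed potato-leaf: 611 × 1/16 = 38.1875
χ² = Σ (O − E)² / E
  purple-stemmed cut-leaf: (345 − 343.6875)² / 343.6875 = 0.0050
  purple-stemmed potato-leaf: (112 − 114.5625)² / 114.5625 = 0.0573
  green-stemmed cut-leaf: (115 − 114.5625)² / 114.5625 = 0.0017
  green-stemmed potato-leaf: (39 − 38.1875)² / 38.1875 = 0.0173
χ² = 0.0050 + 0.0573 + 0.0017 + 0.0173 = 0.0813 ≈ 0.081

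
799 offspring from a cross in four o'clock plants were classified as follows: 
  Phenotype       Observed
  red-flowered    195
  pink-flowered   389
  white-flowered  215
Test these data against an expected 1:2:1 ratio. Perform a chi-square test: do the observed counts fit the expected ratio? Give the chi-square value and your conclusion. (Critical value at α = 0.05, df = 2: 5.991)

Under the 1:2:1 hypothesis (Σ ratio = 4, N = 799):
  red-flowered: 799 × 1/4 = 199.75
  pink-flowered: 799 × 2/4 = 399.5
  white-flowered: 799 × 1/4 = 199.75
χ² = Σ (O − E)² / E
  red-flowered: (195 − 199.75)² / 199.75 = 0.1130
  pink-flowered: (389 − 399.5)² / 399.5 = 0.2760
  white-flowered: (215 − 199.75)² / 199.75 = 1.1643
χ² = 0.1130 + 0.2760 + 1.1643 = 1.5533 ≈ 1.553
Degrees of freedom = 3 − 1 = 2; critical value at α = 0.05 is 5.991.
Since 1.553 < 5.991, we fail to reject the null hypothesis — the data are consistent with the 1:2:1 ratio.

1.553; consistent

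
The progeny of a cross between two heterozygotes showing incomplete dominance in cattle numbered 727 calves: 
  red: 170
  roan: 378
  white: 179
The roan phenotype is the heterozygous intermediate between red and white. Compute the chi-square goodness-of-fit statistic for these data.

1.380

With incomplete dominance, a heterozygote × heterozygote cross gives a 1:2:1 phenotypic ratio.
Expected counts for N = 727 under a 1:2:1 ratio (total parts = 4):
  red: 727 × 1/4 = 181.75
  roan: 727 × 2/4 = 363.5
  white: 727 × 1/4 = 181.75
χ² = Σ (O − E)² / E
  red: (170 − 181.75)² / 181.75 = 0.7596
  roan: (378 − 363.5)² / 363.5 = 0.5784
  white: (179 − 181.75)² / 181.75 = 0.0416
χ² = 0.7596 + 0.5784 + 0.0416 = 1.3796 ≈ 1.380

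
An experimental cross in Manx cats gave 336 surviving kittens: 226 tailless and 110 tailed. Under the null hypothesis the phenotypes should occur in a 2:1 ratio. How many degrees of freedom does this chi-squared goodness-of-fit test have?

A goodness-of-fit test with 2 phenotype classes has df = 2 − 1 = 1.

1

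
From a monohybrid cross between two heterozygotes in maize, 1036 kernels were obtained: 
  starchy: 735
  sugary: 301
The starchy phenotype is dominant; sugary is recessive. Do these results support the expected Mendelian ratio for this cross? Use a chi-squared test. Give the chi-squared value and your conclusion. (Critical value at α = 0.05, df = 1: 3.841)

9.081; not consistent

For a monohybrid cross between heterozygotes with complete dominance, the expected phenotypic ratio is 3:1.
Total ratio parts = 4. Expected numbers out of 1036:
  starchy: 1036 × 3/4 = 777
  sugary: 1036 × 1/4 = 259
χ² = Σ (O − E)² / E
  starchy: (735 − 777)² / 777 = 2.2703
  sugary: (301 − 259)² / 259 = 6.8108
χ² = 2.2703 + 6.8108 = 9.0811 ≈ 9.081
Degrees of freedom = 2 − 1 = 1; critical value at α = 0.05 is 3.841.
Since 9.081 > 3.841, we reject the null hypothesis — the data do not fit the 3:1 ratio.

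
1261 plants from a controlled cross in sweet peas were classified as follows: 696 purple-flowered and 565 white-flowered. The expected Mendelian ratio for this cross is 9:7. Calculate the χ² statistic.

Expected counts for N = 1261 under a 9:7 ratio (total parts = 16):
  purple-flowered: 1261 × 9/16 = 709.3125
  white-flowered: 1261 × 7/16 = 551.6875
χ² = Σ (O − E)² / E
  purple-flowered: (696 − 709.3125)² / 709.3125 = 0.2499
  white-flowered: (565 − 551.6875)² / 551.6875 = 0.3212
χ² = 0.2499 + 0.3212 = 0.5711 ≈ 0.571

0.571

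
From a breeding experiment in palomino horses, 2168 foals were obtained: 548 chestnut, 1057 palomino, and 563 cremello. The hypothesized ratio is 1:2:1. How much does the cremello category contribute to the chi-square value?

0.814

The 1:2:1 ratio has 4 parts, so with N = 2168 the expected counts are:
  chestnut: 2168 × 1/4 = 542
  palomino: 2168 × 2/4 = 1084
  cremello: 2168 × 1/4 = 542
Contribution of cremello: (563 − 542)² / 542 = 0.8137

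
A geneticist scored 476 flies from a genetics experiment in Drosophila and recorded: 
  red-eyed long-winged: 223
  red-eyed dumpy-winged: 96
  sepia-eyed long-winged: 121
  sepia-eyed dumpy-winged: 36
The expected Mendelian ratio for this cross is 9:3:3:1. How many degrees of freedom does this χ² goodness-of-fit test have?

3

A goodness-of-fit test with 4 phenotype classes has df = 4 − 1 = 3.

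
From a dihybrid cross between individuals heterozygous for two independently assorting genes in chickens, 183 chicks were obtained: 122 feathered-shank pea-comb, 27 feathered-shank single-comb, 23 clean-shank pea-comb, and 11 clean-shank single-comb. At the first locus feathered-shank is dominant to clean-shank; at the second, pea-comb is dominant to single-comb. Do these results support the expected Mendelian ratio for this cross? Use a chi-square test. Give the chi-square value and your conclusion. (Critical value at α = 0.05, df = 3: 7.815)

8.835; not consistent

A dihybrid F₂ with independent assortment and complete dominance at both loci gives a 9:3:3:1 phenotypic ratio.
Under the 9:3:3:1 hypothesis (Σ ratio = 16, N = 183):
  feathered-shank pea-comb: 183 × 9/16 = 102.9375
  feathered-shank single-comb: 183 × 3/16 = 34.3125
  clean-shank pea-comb: 183 × 3/16 = 34.3125
  clean-shank single-comb: 183 × 1/16 = 11.4375
χ² = Σ (O − E)² / E
  feathered-shank pea-comb: (122 − 102.9375)² / 102.9375 = 3.5301
  feathered-shank single-comb: (27 − 34.3125)² / 34.3125 = 1.5584
  clean-shank pea-comb: (23 − 34.3125)² / 34.3125 = 3.7296
  clean-shank single-comb: (11 − 11.4375)² / 11.4375 = 0.0167
χ² = 3.5301 + 1.5584 + 3.7296 + 0.0167 = 8.8348 ≈ 8.835
Degrees of freedom = 4 − 1 = 3; critical value at α = 0.05 is 7.815.
Since 8.835 > 7.815, we reject the null hypothesis — the data do not fit the 9:3:3:1 ratio.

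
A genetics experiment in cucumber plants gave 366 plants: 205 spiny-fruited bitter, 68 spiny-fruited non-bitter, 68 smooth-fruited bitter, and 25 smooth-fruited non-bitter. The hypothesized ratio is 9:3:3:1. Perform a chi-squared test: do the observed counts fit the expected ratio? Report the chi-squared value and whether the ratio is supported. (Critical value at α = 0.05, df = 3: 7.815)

Total ratio parts = 16. Expected numbers out of 366:
  spiny-fruited bitter: 366 × 9/16 = 205.875
  spiny-fruited non-bitter: 366 × 3/16 = 68.625
  smooth-fruited bitter: 366 × 3/16 = 68.625
  smooth-fruited non-bitter: 366 × 1/16 = 22.875
χ² = Σ (O − E)² / E
  spiny-fruited bitter: (205 − 205.875)² / 205.875 = 0.0037
  spiny-fruited non-bitter: (68 − 68.625)² / 68.625 = 0.0057
  smooth-fruited bitter: (68 − 68.625)² / 68.625 = 0.0057
  smooth-fruited non-bitter: (25 − 22.875)² / 22.875 = 0.1974
χ² = 0.0037 + 0.0057 + 0.0057 + 0.1974 = 0.2125 ≈ 0.213
Degrees of freedom = 4 − 1 = 3; critical value at α = 0.05 is 7.815.
Since 0.213 < 7.815, we fail to reject the null hypothesis — the data are consistent with the 9:3:3:1 ratio.

0.213; consistent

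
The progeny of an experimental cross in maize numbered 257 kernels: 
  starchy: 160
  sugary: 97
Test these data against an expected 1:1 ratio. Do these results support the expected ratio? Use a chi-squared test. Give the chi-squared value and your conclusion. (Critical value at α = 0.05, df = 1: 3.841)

15.444; not consistent

Expected counts for N = 257 under a 1:1 ratio (total parts = 2):
  starchy: 257 × 1/2 = 128.5
  sugary: 257 × 1/2 = 128.5
χ² = Σ (O − E)² / E
  starchy: (160 − 128.5)² / 128.5 = 7.7218
  sugary: (97 − 128.5)² / 128.5 = 7.7218
χ² = 7.7218 + 7.7218 = 15.4436 ≈ 15.444
Degrees of freedom = 2 − 1 = 1; critical value at α = 0.05 is 3.841.
Since 15.444 > 3.841, we reject the null hypothesis — the data do not fit the 1:1 ratio.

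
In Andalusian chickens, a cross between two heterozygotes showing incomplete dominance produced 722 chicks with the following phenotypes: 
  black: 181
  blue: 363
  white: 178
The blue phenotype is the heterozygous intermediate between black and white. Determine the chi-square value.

With incomplete dominance, a heterozygote × heterozygote cross gives a 1:2:1 phenotypic ratio.
The 1:2:1 ratio has 4 parts, so with N = 722 the expected counts are:
  black: 722 × 1/4 = 180.5
  blue: 722 × 2/4 = 361
  white: 722 × 1/4 = 180.5
χ² = Σ (O − E)² / E
  black: (181 − 180.5)² / 180.5 = 0.0014
  blue: (363 − 361)² / 361 = 0.0111
  white: (178 − 180.5)² / 180.5 = 0.0346
χ² = 0.0014 + 0.0111 + 0.0346 = 0.0471 ≈ 0.047

0.047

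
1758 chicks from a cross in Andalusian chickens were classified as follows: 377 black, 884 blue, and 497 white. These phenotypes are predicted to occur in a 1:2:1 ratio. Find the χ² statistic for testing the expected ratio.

16.439

Total ratio parts = 4. Expected numbers out of 1758:
  black: 1758 × 1/4 = 439.5
  blue: 1758 × 2/4 = 879
  white: 1758 × 1/4 = 439.5
χ² = Σ (O − E)² / E
  black: (377 − 439.5)² / 439.5 = 8.8879
  blue: (884 − 879)² / 879 = 0.0284
  white: (497 − 439.5)² / 439.5 = 7.5228
χ² = 8.8879 + 0.0284 + 7.5228 = 16.4391 ≈ 16.439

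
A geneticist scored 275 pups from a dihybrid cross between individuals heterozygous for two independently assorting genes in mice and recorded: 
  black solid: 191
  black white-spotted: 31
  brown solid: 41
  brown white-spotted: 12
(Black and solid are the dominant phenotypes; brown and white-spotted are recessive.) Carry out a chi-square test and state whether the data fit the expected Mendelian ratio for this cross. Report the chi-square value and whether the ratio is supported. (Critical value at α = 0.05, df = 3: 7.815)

A dihybrid F₂ with independent assortment and complete dominance at both loci gives a 9:3:3:1 phenotypic ratio.
Total ratio parts = 16. Expected numbers out of 275:
  black solid: 275 × 9/16 = 154.6875
  black white-spotted: 275 × 3/16 = 51.5625
  brown solid: 275 × 3/16 = 51.5625
  brown white-spotted: 275 × 1/16 = 17.1875
χ² = Σ (O − E)² / E
  black solid: (191 − 154.6875)² / 154.6875 = 8.5243
  black white-spotted: (31 − 51.5625)² / 51.5625 = 8.2001
  brown solid: (41 − 51.5625)² / 51.5625 = 2.1637
  brown white-spotted: (12 − 17.1875)² / 17.1875 = 1.5657
χ² = 8.5243 + 8.2001 + 2.1637 + 1.5657 = 20.4538 ≈ 20.454
Degrees of freedom = 4 − 1 = 3; critical value at α = 0.05 is 7.815.
Since 20.454 > 7.815, we reject the null hypothesis — the data do not fit the 9:3:3:1 ratio.

20.454; not consistent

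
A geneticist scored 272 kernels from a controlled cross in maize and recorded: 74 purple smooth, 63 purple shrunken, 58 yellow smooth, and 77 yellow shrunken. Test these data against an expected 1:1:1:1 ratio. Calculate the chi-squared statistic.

Total ratio parts = 4. Expected numbers out of 272:
  purple smooth: 272 × 1/4 = 68
  purple shrunken: 272 × 1/4 = 68
  yellow smooth: 272 × 1/4 = 68
  yellow shrunken: 272 × 1/4 = 68
χ² = Σ (O − E)² / E
  purple smooth: (74 − 68)² / 68 = 0.5294
  purple shrunken: (63 − 68)² / 68 = 0.3676
  yellow smooth: (58 − 68)² / 68 = 1.4706
  yellow shrunken: (77 − 68)² / 68 = 1.1912
χ² = 0.5294 + 0.3676 + 1.4706 + 1.1912 = 3.5588 ≈ 3.559

3.559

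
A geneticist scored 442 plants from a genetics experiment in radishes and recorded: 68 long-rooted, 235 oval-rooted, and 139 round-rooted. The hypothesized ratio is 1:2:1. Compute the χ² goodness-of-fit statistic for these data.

Expected counts for N = 442 under a 1:2:1 ratio (total parts = 4):
  long-rooted: 442 × 1/4 = 110.5
  oval-rooted: 442 × 2/4 = 221
  round-rooted: 442 × 1/4 = 110.5
χ² = Σ (O − E)² / E
  long-rooted: (68 − 110.5)² / 110.5 = 16.3462
  oval-rooted: (235 − 221)² / 221 = 0.8869
  round-rooted: (139 − 110.5)² / 110.5 = 7.3507
χ² = 16.3462 + 0.8869 + 7.3507 = 24.5838 ≈ 24.584

24.584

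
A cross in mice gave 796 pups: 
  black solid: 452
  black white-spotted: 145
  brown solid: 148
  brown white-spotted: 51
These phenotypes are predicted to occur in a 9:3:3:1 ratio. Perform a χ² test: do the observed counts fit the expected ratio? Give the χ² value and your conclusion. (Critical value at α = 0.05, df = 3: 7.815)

Expected counts for N = 796 under a 9:3:3:1 ratio (total parts = 16):
  black solid: 796 × 9/16 = 447.75
  black white-spotted: 796 × 3/16 = 149.25
  brown solid: 796 × 3/16 = 149.25
  brown white-spotted: 796 × 1/16 = 49.75
χ² = Σ (O − E)² / E
  black solid: (452 − 447.75)² / 447.75 = 0.0403
  black white-spotted: (145 − 149.25)² / 149.25 = 0.1210
  brown solid: (148 − 149.25)² / 149.25 = 0.0105
  brown white-spotted: (51 − 49.75)² / 49.75 = 0.0314
χ² = 0.0403 + 0.1210 + 0.0105 + 0.0314 = 0.2032 ≈ 0.203
Degrees of freedom = 4 − 1 = 3; critical value at α = 0.05 is 7.815.
Since 0.203 < 7.815, we fail to reject the null hypothesis — the data are consistent with the 9:3:3:1 ratio.

0.203; consistent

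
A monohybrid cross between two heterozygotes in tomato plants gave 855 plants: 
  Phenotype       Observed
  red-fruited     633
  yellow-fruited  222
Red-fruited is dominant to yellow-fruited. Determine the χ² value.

For a monohybrid cross between heterozygotes with complete dominance, the expected phenotypic ratio is 3:1.
Under the 3:1 hypothesis (Σ ratio = 4, N = 855):
  red-fruited: 855 × 3/4 = 641.25
  yellow-fruited: 855 × 1/4 = 213.75
χ² = Σ (O − E)² / E
  red-fruited: (633 − 641.25)² / 641.25 = 0.1061
  yellow-fruited: (222 − 213.75)² / 213.75 = 0.3184
χ² = 0.1061 + 0.3184 = 0.4245 ≈ 0.425

0.425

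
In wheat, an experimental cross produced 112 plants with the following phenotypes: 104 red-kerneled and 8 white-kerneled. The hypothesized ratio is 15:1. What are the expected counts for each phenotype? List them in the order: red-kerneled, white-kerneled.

The 15:1 ratio has 16 parts, so with N = 112 the expected counts are:
  red-kerneled: 112 × 15/16 = 105
  white-kerneled: 112 × 1/16 = 7

105, 7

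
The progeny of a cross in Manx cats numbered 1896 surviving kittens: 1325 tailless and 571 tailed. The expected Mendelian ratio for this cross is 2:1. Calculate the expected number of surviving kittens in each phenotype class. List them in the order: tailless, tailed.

The 2:1 ratio has 3 parts, so with N = 1896 the expected counts are:
  tailless: 1896 × 2/3 = 1264
  tailed: 1896 × 1/3 = 632

1264, 632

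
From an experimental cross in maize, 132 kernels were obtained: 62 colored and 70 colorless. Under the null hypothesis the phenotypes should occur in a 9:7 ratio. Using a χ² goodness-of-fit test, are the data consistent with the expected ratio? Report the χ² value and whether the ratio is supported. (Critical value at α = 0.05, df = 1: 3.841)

4.620; not consistent

Total ratio parts = 16. Expected numbers out of 132:
  colored: 132 × 9/16 = 74.25
  colorless: 132 × 7/16 = 57.75
χ² = Σ (O − E)² / E
  colored: (62 − 74.25)² / 74.25 = 2.0210
  colorless: (70 − 57.75)² / 57.75 = 2.5985
χ² = 2.0210 + 2.5985 = 4.6195 ≈ 4.620
Degrees of freedom = 2 − 1 = 1; critical value at α = 0.05 is 3.841.
Since 4.620 > 3.841, we reject the null hypothesis — the data do not fit the 9:7 ratio.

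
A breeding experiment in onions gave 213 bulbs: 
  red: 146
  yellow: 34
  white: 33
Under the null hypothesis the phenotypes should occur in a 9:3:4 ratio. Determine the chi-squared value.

The 9:3:4 ratio has 16 parts, so with N = 213 the expected counts are:
  red: 213 × 9/16 = 119.8125
  yellow: 213 × 3/16 = 39.9375
  white: 213 × 4/16 = 53.25
χ² = Σ (O − E)² / E
  red: (146 − 119.8125)² / 119.8125 = 5.7238
  yellow: (34 − 39.9375)² / 39.9375 = 0.8827
  white: (33 − 53.25)² / 53.25 = 7.7007
χ² = 5.7238 + 0.8827 + 7.7007 = 14.3072 ≈ 14.307

14.307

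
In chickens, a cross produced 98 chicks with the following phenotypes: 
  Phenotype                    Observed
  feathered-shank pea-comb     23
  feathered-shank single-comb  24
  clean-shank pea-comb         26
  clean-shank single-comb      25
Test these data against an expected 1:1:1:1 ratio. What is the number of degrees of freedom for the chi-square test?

3

A goodness-of-fit test with 4 phenotype classes has df = 4 − 1 = 3.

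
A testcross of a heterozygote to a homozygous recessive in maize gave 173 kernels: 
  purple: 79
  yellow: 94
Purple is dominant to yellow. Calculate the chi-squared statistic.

A testcross of a heterozygote (Aa × aa) gives a 1:1 phenotypic ratio.
Total ratio parts = 2. Expected numbers out of 173:
  purple: 173 × 1/2 = 86.5
  yellow: 173 × 1/2 = 86.5
χ² = Σ (O − E)² / E
  purple: (79 − 86.5)² / 86.5 = 0.6503
  yellow: (94 − 86.5)² / 86.5 = 0.6503
χ² = 0.6503 + 0.6503 = 1.3006 ≈ 1.301

1.301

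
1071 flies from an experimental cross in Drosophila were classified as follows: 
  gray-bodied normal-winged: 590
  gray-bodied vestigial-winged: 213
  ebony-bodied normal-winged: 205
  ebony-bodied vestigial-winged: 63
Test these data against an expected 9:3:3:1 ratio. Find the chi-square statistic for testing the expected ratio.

The 9:3:3:1 ratio has 16 parts, so with N = 1071 the expected counts are:
  gray-bodied normal-winged: 1071 × 9/16 = 602.4375
  gray-bodied vestigial-winged: 1071 × 3/16 = 200.8125
  ebony-bodied normal-winged: 1071 × 3/16 = 200.8125
  ebony-bodied vestigial-winged: 1071 × 1/16 = 66.9375
χ² = Σ (O − E)² / E
  gray-bodied normal-winged: (590 − 602.4375)² / 602.4375 = 0.2568
  gray-bodied vestigial-winged: (213 − 200.8125)² / 200.8125 = 0.7397
  ebony-bodied normal-winged: (205 − 200.8125)² / 200.8125 = 0.0873
  ebony-bodied vestigial-winged: (63 − 66.9375)² / 66.9375 = 0.2316
χ² = 0.2568 + 0.7397 + 0.0873 + 0.2316 = 1.3154 ≈ 1.315

1.315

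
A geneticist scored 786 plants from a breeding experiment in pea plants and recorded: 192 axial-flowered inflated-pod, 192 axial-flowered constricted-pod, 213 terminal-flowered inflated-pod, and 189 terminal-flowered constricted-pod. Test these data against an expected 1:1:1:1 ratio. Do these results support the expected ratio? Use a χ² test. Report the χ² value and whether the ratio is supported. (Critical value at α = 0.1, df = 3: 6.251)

1.878; consistent

The 1:1:1:1 ratio has 4 parts, so with N = 786 the expected counts are:
  axial-flowered inflated-pod: 786 × 1/4 = 196.5
  axial-flowered constricted-pod: 786 × 1/4 = 196.5
  terminal-flowered inflated-pod: 786 × 1/4 = 196.5
  terminal-flowered constricted-pod: 786 × 1/4 = 196.5
χ² = Σ (O − E)² / E
  axial-flowered inflated-pod: (192 − 196.5)² / 196.5 = 0.1031
  axial-flowered constricted-pod: (192 − 196.5)² / 196.5 = 0.1031
  terminal-flowered inflated-pod: (213 − 196.5)² / 196.5 = 1.3855
  terminal-flowered constricted-pod: (189 − 196.5)² / 196.5 = 0.2863
χ² = 0.1031 + 0.1031 + 1.3855 + 0.2863 = 1.878
Degrees of freedom = 4 − 1 = 3; critical value at α = 0.1 is 6.251.
Since 1.878 < 6.251, we fail to reject the null hypothesis — the data are consistent with the 1:1:1:1 ratio.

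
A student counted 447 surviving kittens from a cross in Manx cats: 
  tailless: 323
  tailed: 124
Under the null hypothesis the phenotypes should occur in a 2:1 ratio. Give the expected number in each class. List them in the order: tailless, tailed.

Total ratio parts = 3. Expected numbers out of 447:
  tailless: 447 × 2/3 = 298
  tailed: 447 × 1/3 = 149

298, 149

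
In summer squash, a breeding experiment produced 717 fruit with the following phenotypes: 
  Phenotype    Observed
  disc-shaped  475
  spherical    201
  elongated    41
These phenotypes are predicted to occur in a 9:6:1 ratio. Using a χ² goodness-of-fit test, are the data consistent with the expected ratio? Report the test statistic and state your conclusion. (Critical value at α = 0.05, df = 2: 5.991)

30.201; not consistent

The 9:6:1 ratio has 16 parts, so with N = 717 the expected counts are:
  disc-shaped: 717 × 9/16 = 403.3125
  spherical: 717 × 6/16 = 268.875
  elongated: 717 × 1/16 = 44.8125
χ² = Σ (O − E)² / E
  disc-shaped: (475 − 403.3125)² / 403.3125 = 12.7422
  spherical: (201 − 268.875)² / 268.875 = 17.1344
  elongated: (41 − 44.8125)² / 44.8125 = 0.3244
χ² = 12.7422 + 17.1344 + 0.3244 = 30.201
Degrees of freedom = 3 − 1 = 2; critical value at α = 0.05 is 5.991.
Since 30.201 > 5.991, we reject the null hypothesis — the data do not fit the 9:6:1 ratio.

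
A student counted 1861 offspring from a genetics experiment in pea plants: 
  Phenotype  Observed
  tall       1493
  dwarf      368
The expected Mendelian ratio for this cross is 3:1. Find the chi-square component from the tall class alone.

6.776

Under the 3:1 hypothesis (Σ ratio = 4, N = 1861):
  tall: 1861 × 3/4 = 1395.75
  dwarf: 1861 × 1/4 = 465.25
Contribution of tall: (1493 − 1395.75)² / 1395.75 = 6.7760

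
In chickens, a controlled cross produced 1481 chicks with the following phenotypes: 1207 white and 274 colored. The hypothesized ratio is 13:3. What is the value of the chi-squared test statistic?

0.060

Total ratio parts = 16. Expected numbers out of 1481:
  white: 1481 × 13/16 = 1203.3125
  colored: 1481 × 3/16 = 277.6875
χ² = Σ (O − E)² / E
  white: (1207 − 1203.3125)² / 1203.3125 = 0.0113
  colored: (274 − 277.6875)² / 277.6875 = 0.0490
χ² = 0.0113 + 0.0490 = 0.0603 ≈ 0.060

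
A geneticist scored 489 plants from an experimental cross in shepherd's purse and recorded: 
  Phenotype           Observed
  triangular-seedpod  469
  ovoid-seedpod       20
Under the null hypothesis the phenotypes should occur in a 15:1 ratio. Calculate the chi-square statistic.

Total ratio parts = 16. Expected numbers out of 489:
  triangular-seedpod: 489 × 15/16 = 458.4375
  ovoid-seedpod: 489 × 1/16 = 30.5625
χ² = Σ (O − E)² / E
  triangular-seedpod: (469 − 458.4375)² / 458.4375 = 0.2434
  ovoid-seedpod: (20 − 30.5625)² / 30.5625 = 3.6504
χ² = 0.2434 + 3.6504 = 3.8938 ≈ 3.894

3.894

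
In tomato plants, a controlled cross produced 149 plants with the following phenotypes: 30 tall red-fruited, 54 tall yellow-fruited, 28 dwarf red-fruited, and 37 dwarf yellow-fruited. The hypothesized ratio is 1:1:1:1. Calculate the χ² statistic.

Under the 1:1:1:1 hypothesis (Σ ratio = 4, N = 149):
  tall red-fruited: 149 × 1/4 = 37.25
  tall yellow-fruited: 149 × 1/4 = 37.25
  dwarf red-fruited: 149 × 1/4 = 37.25
  dwarf yellow-fruited: 149 × 1/4 = 37.25
χ² = Σ (O − E)² / E
  tall red-fruited: (30 − 37.25)² / 37.25 = 1.4111
  tall yellow-fruited: (54 − 37.25)² / 37.25 = 7.5319
  dwarf red-fruited: (28 − 37.25)² / 37.25 = 2.2970
  dwarf yellow-fruited: (37 − 37.25)² / 37.25 = 0.0017
χ² = 1.4111 + 7.5319 + 2.2970 + 0.0017 = 11.2417 ≈ 11.242

11.242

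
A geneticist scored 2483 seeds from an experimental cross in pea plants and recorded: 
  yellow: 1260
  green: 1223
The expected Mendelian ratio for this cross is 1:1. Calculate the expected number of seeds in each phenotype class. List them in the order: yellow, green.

1241.5, 1241.5

Expected counts for N = 2483 under a 1:1 ratio (total parts = 2):
  yellow: 2483 × 1/2 = 1241.5
  green: 2483 × 1/2 = 1241.5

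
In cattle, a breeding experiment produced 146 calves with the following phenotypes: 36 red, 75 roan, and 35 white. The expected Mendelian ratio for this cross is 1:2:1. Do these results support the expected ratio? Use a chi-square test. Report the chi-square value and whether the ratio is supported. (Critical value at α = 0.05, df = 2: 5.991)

0.123; consistent

The 1:2:1 ratio has 4 parts, so with N = 146 the expected counts are:
  red: 146 × 1/4 = 36.5
  roan: 146 × 2/4 = 73
  white: 146 × 1/4 = 36.5
χ² = Σ (O − E)² / E
  red: (36 − 36.5)² / 36.5 = 0.0068
  roan: (75 − 73)² / 73 = 0.0548
  white: (35 − 36.5)² / 36.5 = 0.0616
χ² = 0.0068 + 0.0548 + 0.0616 = 0.1232 ≈ 0.123
Degrees of freedom = 3 − 1 = 2; critical value at α = 0.05 is 5.991.
Since 0.123 < 5.991, we fail to reject the null hypothesis — the data are consistent with the 1:2:1 ratio.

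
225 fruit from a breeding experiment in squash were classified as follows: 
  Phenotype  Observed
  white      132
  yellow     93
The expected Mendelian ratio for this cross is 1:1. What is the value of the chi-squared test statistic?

6.760

Total ratio parts = 2. Expected numbers out of 225:
  white: 225 × 1/2 = 112.5
  yellow: 225 × 1/2 = 112.5
χ² = Σ (O − E)² / E
  white: (132 − 112.5)² / 112.5 = 3.3800
  yellow: (93 − 112.5)² / 112.5 = 3.3800
χ² = 3.3800 + 3.3800 = 6.760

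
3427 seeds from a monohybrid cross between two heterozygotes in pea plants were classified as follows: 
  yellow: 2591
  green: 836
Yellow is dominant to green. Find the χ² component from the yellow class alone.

0.168

For a monohybrid cross between heterozygotes with complete dominance, the expected phenotypic ratio is 3:1.
Total ratio parts = 4. Expected numbers out of 3427:
  yellow: 3427 × 3/4 = 2570.25
  green: 3427 × 1/4 = 856.75
Contribution of yellow: (2591 − 2570.25)² / 2570.25 = 0.1675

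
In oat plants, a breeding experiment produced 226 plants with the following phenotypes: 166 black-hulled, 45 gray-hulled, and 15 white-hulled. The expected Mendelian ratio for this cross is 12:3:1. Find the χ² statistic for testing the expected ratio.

Under the 12:3:1 hypothesis (Σ ratio = 16, N = 226):
  black-hulled: 226 × 12/16 = 169.5
  gray-hulled: 226 × 3/16 = 42.375
  white-hulled: 226 × 1/16 = 14.125
χ² = Σ (O − E)² / E
  black-hulled: (166 − 169.5)² / 169.5 = 0.0723
  gray-hulled: (45 − 42.375)² / 42.375 = 0.1626
  white-hulled: (15 − 14.125)² / 14.125 = 0.0542
χ² = 0.0723 + 0.1626 + 0.0542 = 0.2891 ≈ 0.289

0.289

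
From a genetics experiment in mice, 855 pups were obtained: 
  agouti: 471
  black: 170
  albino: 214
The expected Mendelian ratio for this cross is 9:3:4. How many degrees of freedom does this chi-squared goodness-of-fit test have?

2

A goodness-of-fit test with 3 phenotype classes has df = 3 − 1 = 2.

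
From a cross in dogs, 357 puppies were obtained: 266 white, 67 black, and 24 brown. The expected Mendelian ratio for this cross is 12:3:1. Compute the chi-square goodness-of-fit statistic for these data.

Total ratio parts = 16. Expected numbers out of 357:
  white: 357 × 12/16 = 267.75
  black: 357 × 3/16 = 66.9375
  brown: 357 × 1/16 = 22.3125
χ² = Σ (O − E)² / E
  white: (266 − 267.75)² / 267.75 = 0.0114
  black: (67 − 66.9375)² / 66.9375 = 0.0001
  brown: (24 − 22.3125)² / 22.3125 = 0.1276
χ² = 0.0114 + 0.0001 + 0.1276 = 0.1391 ≈ 0.139

0.139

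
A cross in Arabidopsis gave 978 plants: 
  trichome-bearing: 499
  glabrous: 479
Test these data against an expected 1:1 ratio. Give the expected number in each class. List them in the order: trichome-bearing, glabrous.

The 1:1 ratio has 2 parts, so with N = 978 the expected counts are:
  trichome-bearing: 978 × 1/2 = 489
  glabrous: 978 × 1/2 = 489

489, 489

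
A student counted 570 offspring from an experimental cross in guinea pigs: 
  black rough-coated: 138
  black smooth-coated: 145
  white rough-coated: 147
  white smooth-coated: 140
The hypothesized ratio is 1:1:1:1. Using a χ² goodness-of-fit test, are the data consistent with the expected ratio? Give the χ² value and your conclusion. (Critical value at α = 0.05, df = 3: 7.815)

The 1:1:1:1 ratio has 4 parts, so with N = 570 the expected counts are:
  black rough-coated: 570 × 1/4 = 142.5
  black smooth-coated: 570 × 1/4 = 142.5
  white rough-coated: 570 × 1/4 = 142.5
  white smooth-coated: 570 × 1/4 = 142.5
χ² = Σ (O − E)² / E
  black rough-coated: (138 − 142.5)² / 142.5 = 0.1421
  black smooth-coated: (145 − 142.5)² / 142.5 = 0.0439
  white rough-coated: (147 − 142.5)² / 142.5 = 0.1421
  white smooth-coated: (140 − 142.5)² / 142.5 = 0.0439
χ² = 0.1421 + 0.0439 + 0.1421 + 0.0439 = 0.372
Degrees of freedom = 4 − 1 = 3; critical value at α = 0.05 is 7.815.
Since 0.372 < 7.815, we fail to reject the null hypothesis — the data are consistent with the 1:1:1:1 ratio.

0.372; consistent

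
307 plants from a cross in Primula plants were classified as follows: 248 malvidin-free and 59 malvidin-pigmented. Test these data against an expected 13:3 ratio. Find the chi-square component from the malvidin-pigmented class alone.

0.036

The 13:3 ratio has 16 parts, so with N = 307 the expected counts are:
  malvidin-free: 307 × 13/16 = 249.4375
  malvidin-pigmented: 307 × 3/16 = 57.5625
Contribution of malvidin-pigmented: (59 − 57.5625)² / 57.5625 = 0.0359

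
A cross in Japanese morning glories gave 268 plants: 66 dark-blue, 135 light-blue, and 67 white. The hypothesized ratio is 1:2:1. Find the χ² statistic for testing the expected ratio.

Expected counts for N = 268 under a 1:2:1 ratio (total parts = 4):
  dark-blue: 268 × 1/4 = 67
  light-blue: 268 × 2/4 = 134
  white: 268 × 1/4 = 67
χ² = Σ (O − E)² / E
  dark-blue: (66 − 67)² / 67 = 0.0149
  light-blue: (135 − 134)² / 134 = 0.0075
  white: (67 − 67)² / 67 = 0.0000
χ² = 0.0149 + 0.0075 + 0.0000 = 0.0224 ≈ 0.022

0.022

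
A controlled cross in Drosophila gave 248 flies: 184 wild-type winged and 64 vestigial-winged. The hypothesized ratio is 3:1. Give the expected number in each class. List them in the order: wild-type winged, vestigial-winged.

Total ratio parts = 4. Expected numbers out of 248:
  wild-type winged: 248 × 3/4 = 186
  vestigial-winged: 248 × 1/4 = 62

186, 62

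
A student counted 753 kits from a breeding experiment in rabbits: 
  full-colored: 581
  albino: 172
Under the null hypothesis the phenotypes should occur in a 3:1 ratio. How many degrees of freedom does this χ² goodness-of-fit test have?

A goodness-of-fit test with 2 phenotype classes has df = 2 − 1 = 1.

1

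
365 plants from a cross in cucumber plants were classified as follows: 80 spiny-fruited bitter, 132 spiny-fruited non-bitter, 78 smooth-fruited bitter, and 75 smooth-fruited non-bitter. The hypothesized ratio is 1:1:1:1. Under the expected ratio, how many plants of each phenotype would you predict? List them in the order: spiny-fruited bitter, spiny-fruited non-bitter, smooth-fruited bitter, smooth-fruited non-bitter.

Expected counts for N = 365 under a 1:1:1:1 ratio (total parts = 4):
  spiny-fruited bitter: 365 × 1/4 = 91.25
  spiny-fruited non-bitter: 365 × 1/4 = 91.25
  smooth-fruited bitter: 365 × 1/4 = 91.25
  smooth-fruited non-bitter: 365 × 1/4 = 91.25

91.25, 91.25, 91.25, 91.25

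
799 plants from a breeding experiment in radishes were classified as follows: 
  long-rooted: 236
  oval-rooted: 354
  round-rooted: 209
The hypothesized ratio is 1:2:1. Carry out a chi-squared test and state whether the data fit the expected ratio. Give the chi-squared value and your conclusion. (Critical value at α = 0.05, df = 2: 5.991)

12.189; not consistent

Total ratio parts = 4. Expected numbers out of 799:
  long-rooted: 799 × 1/4 = 199.75
  oval-rooted: 799 × 2/4 = 399.5
  round-rooted: 799 × 1/4 = 199.75
χ² = Σ (O − E)² / E
  long-rooted: (236 − 199.75)² / 199.75 = 6.5785
  oval-rooted: (354 − 399.5)² / 399.5 = 5.1821
  round-rooted: (209 − 199.75)² / 199.75 = 0.4283
χ² = 6.5785 + 5.1821 + 0.4283 = 12.1889 ≈ 12.189
Degrees of freedom = 3 − 1 = 2; critical value at α = 0.05 is 5.991.
Since 12.189 > 5.991, we reject the null hypothesis — the data do not fit the 1:2:1 ratio.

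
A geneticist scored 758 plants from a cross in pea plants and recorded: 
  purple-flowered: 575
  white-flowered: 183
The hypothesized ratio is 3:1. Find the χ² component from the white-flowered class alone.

The 3:1 ratio has 4 parts, so with N = 758 the expected counts are:
  purple-flowered: 758 × 3/4 = 568.5
  white-flowered: 758 × 1/4 = 189.5
Contribution of white-flowered: (183 − 189.5)² / 189.5 = 0.2230

0.223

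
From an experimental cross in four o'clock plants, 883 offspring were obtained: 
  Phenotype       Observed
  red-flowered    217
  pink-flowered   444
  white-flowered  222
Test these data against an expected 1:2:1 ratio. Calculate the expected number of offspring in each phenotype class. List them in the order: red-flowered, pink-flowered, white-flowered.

220.75, 441.5, 220.75

Total ratio parts = 4. Expected numbers out of 883:
  red-flowered: 883 × 1/4 = 220.75
  pink-flowered: 883 × 2/4 = 441.5
  white-flowered: 883 × 1/4 = 220.75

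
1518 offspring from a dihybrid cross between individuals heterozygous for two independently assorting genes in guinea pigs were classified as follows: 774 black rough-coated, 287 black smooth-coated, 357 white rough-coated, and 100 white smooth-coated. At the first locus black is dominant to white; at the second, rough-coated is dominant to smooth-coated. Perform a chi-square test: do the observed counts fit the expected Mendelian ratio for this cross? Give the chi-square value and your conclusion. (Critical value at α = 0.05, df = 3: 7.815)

A dihybrid F₂ with independent assortment and complete dominance at both loci gives a 9:3:3:1 phenotypic ratio.
Total ratio parts = 16. Expected numbers out of 1518:
  black rough-coated: 1518 × 9/16 = 853.875
  black smooth-coated: 1518 × 3/16 = 284.625
  white rough-coated: 1518 × 3/16 = 284.625
  white smooth-coated: 1518 × 1/16 = 94.875
χ² = Σ (O − E)² / E
  black rough-coated: (774 − 853.875)² / 853.875 = 7.4718
  black smooth-coated: (287 − 284.625)² / 284.625 = 0.0198
  white rough-coated: (357 − 284.625)² / 284.625 = 18.4037
  white smooth-coated: (100 − 94.875)² / 94.875 = 0.2768
χ² = 7.4718 + 0.0198 + 18.4037 + 0.2768 = 26.1721 ≈ 26.172
Degrees of freedom = 4 − 1 = 3; critical value at α = 0.05 is 7.815.
Since 26.172 > 7.815, we reject the null hypothesis — the data do not fit the 9:3:3:1 ratio.

26.172; not consistent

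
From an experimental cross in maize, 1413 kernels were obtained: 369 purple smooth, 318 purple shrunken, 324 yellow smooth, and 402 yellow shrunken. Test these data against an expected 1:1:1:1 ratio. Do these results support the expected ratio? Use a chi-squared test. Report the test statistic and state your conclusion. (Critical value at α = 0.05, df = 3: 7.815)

13.369; not consistent

Under the 1:1:1:1 hypothesis (Σ ratio = 4, N = 1413):
  purple smooth: 1413 × 1/4 = 353.25
  purple shrunken: 1413 × 1/4 = 353.25
  yellow smooth: 1413 × 1/4 = 353.25
  yellow shrunken: 1413 × 1/4 = 353.25
χ² = Σ (O − E)² / E
  purple smooth: (369 − 353.25)² / 353.25 = 0.7022
  purple shrunken: (318 − 353.25)² / 353.25 = 3.5175
  yellow smooth: (324 − 353.25)² / 353.25 = 2.4220
  yellow shrunken: (402 − 353.25)² / 353.25 = 6.7277
χ² = 0.7022 + 3.5175 + 2.4220 + 6.7277 = 13.3694 ≈ 13.369
Degrees of freedom = 4 − 1 = 3; critical value at α = 0.05 is 7.815.
Since 13.369 > 7.815, we reject the null hypothesis — the data do not fit the 1:1:1:1 ratio.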